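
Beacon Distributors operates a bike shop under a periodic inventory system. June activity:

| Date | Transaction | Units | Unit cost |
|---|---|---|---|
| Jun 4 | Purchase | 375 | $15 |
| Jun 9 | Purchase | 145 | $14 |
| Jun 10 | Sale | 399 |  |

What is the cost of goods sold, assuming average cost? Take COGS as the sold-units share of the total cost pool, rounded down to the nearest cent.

Jun 10, sell 399: 399/520 × $7,655.00 → $5,873.74
Ending inventory (cost pool remaining) = $1,781.26
Check: goods available $7,655.00 = COGS $5,873.74 + ending $1,781.26

COGS = $5,873.74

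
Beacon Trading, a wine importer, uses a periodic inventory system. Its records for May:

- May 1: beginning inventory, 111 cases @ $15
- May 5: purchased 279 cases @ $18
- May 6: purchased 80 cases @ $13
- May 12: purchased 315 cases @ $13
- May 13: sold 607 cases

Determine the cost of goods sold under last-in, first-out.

COGS = $8,951

May 13, 607 sold [LIFO — newest first]: 315 @ $13 + 80 @ $13 + 212 @ $18 = $8,951
Ending inventory: 111 @ $15 + 67 @ $18 = $2,871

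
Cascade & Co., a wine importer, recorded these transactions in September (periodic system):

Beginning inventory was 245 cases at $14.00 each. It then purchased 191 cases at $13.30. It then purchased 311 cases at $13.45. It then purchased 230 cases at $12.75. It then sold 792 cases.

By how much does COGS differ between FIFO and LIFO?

$231.25

FIFO COGS: 245 @ $14.00 + 191 @ $13.30 + 311 @ $13.45 + 45 @ $12.75 = $10,727.00
LIFO COGS: 230 @ $12.75 + 311 @ $13.45 + 191 @ $13.30 + 60 @ $14.00 = $10,495.75
Difference = |$10,727.00 − $10,495.75| = $231.25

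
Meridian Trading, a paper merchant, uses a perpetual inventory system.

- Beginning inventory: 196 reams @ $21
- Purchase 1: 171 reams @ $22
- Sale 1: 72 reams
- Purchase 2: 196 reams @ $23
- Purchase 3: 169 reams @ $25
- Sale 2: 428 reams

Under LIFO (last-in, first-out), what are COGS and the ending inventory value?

Sale 1 (72) [LIFO — newest first]: 72 @ $22 = $1,584
Sale 2 (428) [LIFO — newest first]: 169 @ $25 + 196 @ $23 + 63 @ $22 = $10,119
Total COGS = $1,584 + $10,119 = $11,703
Ending inventory: 196 @ $21 + 36 @ $22 = $4,908

COGS = $11,703; ending inventory = $4,908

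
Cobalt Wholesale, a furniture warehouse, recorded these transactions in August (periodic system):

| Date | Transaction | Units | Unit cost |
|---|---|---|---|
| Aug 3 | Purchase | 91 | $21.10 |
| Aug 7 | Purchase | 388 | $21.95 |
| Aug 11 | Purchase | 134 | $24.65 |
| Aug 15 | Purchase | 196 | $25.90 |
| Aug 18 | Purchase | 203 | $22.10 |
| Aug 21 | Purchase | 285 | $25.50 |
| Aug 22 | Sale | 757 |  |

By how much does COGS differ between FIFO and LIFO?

$1,160.25

FIFO COGS: 91 @ $21.10 + 388 @ $21.95 + 134 @ $24.65 + 144 @ $25.90 = $17,469.40
LIFO COGS: 285 @ $25.50 + 203 @ $22.10 + 196 @ $25.90 + 73 @ $24.65 = $18,629.65
Difference = |$17,469.40 − $18,629.65| = $1,160.25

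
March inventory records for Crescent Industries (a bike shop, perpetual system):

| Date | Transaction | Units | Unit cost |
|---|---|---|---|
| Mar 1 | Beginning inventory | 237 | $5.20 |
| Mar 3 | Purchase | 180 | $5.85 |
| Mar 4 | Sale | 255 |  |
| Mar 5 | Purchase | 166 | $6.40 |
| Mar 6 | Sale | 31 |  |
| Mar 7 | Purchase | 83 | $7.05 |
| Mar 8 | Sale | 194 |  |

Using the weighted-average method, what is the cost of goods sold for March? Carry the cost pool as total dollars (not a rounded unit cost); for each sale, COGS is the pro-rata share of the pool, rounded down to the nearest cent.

COGS = $2,782.15

After Mar 1: 237 on hand, pool $1,232.40 (≈ $5.2000 each)
After Mar 3: 417 on hand, pool $2,285.40 (≈ $5.4806 each)
Mar 4, sell 255: 255/417 × $2,285.40 → $1,397.54
After Mar 5: 328 on hand, pool $1,950.26 (≈ $5.9459 each)
Mar 6, sell 31: 31/328 × $1,950.26 → $184.32
After Mar 7: 380 on hand, pool $2,351.09 (≈ $6.1871 each)
Mar 8, sell 194: 194/380 × $2,351.09 → $1,200.29
Total COGS = $1,397.54 + $184.32 + $1,200.29 = $2,782.15
Ending inventory (cost pool remaining) = $1,150.80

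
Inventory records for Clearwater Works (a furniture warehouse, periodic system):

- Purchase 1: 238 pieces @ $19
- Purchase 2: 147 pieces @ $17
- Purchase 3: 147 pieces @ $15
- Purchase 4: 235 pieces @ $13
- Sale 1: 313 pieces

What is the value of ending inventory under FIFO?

Ending inventory = $6,484

Sale 1 (313) [FIFO — oldest first]: 238 @ $19 + 75 @ $17 = $5,797
Ending inventory: 72 @ $17 + 147 @ $15 + 235 @ $13 = $6,484
Check: goods available $12,281 = COGS $5,797 + ending $6,484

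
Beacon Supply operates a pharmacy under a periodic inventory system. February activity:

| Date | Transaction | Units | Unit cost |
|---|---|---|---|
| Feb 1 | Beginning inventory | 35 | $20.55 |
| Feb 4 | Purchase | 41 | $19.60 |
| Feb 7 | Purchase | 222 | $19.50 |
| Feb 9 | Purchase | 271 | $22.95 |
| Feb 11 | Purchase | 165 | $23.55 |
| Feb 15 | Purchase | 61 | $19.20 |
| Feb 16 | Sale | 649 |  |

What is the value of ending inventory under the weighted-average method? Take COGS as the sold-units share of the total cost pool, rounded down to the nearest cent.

Ending inventory = $3,145.57

Feb 16, sell 649: 649/795 × $17,128.25 → $13,982.68
Ending inventory (cost pool remaining) = $3,145.57
Check: goods available $17,128.25 = COGS $13,982.68 + ending $3,145.57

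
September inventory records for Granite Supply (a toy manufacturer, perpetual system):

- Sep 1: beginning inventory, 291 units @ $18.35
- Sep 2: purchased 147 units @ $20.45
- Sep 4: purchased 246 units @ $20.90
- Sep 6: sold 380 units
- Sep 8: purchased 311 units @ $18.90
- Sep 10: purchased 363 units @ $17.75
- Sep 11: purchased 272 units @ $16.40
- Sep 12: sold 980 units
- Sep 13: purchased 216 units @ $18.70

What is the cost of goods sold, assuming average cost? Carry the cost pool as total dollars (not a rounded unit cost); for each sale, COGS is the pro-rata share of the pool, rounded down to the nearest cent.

After Sep 1: 291 on hand, pool $5,339.85 (≈ $18.3500 each)
After Sep 2: 438 on hand, pool $8,346.00 (≈ $19.0548 each)
After Sep 4: 684 on hand, pool $13,487.40 (≈ $19.7184 each)
Sep 6, sell 380: 380/684 × $13,487.40 → $7,493.00
After Sep 8: 615 on hand, pool $11,872.30 (≈ $19.3046 each)
After Sep 10: 978 on hand, pool $18,315.55 (≈ $18.7276 each)
After Sep 11: 1250 on hand, pool $22,776.35 (≈ $18.2211 each)
Sep 12, sell 980: 980/1250 × $22,776.35 → $17,856.65
After Sep 13: 486 on hand, pool $8,958.90 (≈ $18.4340 each)
Total COGS = $7,493.00 + $17,856.65 = $25,349.65
Ending inventory (cost pool remaining) = $8,958.90
Check: goods available $34,308.55 = COGS $25,349.65 + ending $8,958.90

COGS = $25,349.65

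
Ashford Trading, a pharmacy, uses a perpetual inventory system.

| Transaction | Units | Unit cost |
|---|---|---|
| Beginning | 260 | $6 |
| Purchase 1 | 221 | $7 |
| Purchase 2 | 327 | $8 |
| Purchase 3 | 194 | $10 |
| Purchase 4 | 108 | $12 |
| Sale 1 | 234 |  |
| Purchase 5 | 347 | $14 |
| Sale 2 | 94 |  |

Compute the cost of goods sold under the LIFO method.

Sale 1 (234) [LIFO — newest first]: 108 @ $12 + 126 @ $10 = $2,556
Sale 2 (94) [LIFO — newest first]: 94 @ $14 = $1,316
Total COGS = $2,556 + $1,316 = $3,872
Ending inventory: 260 @ $6 + 221 @ $7 + 327 @ $8 + 68 @ $10 + 253 @ $14 = $9,945

COGS = $3,872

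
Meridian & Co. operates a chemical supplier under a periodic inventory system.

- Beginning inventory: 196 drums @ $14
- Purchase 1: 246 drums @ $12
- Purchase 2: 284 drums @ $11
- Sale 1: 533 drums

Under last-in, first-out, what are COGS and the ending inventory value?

Sale 1 (533) [LIFO — newest first]: 284 @ $11 + 246 @ $12 + 3 @ $14 = $6,118
Ending inventory: 193 @ $14 = $2,702
Check: goods available $8,820 = COGS $6,118 + ending $2,702

COGS = $6,118; ending inventory = $2,702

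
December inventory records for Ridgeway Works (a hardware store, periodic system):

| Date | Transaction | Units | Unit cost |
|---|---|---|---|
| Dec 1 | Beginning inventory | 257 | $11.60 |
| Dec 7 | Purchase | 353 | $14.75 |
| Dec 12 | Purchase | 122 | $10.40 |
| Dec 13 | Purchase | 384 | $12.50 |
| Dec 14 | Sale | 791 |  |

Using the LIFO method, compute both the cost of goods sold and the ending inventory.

Dec 14, 791 sold [LIFO — newest first]: 384 @ $12.50 + 122 @ $10.40 + 285 @ $14.75 = $10,272.55
Ending inventory: 257 @ $11.60 + 68 @ $14.75 = $3,984.20

COGS = $10,272.55; ending inventory = $3,984.20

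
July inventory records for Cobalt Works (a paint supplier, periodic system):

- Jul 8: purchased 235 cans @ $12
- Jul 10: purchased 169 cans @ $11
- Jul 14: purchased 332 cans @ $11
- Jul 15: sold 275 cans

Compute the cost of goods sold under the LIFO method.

Jul 15, 275 sold [LIFO — newest first]: 275 @ $11 = $3,025
Ending inventory: 235 @ $12 + 169 @ $11 + 57 @ $11 = $5,306

COGS = $3,025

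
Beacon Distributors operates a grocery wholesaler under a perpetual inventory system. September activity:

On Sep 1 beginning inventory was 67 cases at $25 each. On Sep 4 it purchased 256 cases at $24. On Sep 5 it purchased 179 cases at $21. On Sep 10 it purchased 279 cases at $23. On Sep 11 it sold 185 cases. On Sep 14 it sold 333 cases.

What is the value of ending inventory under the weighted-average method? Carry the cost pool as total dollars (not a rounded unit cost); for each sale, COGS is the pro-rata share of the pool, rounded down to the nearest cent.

Ending inventory = $6,059.78

After Sep 1: 67 on hand, pool $1,675.00 (≈ $25.0000 each)
After Sep 4: 323 on hand, pool $7,819.00 (≈ $24.2074 each)
After Sep 5: 502 on hand, pool $11,578.00 (≈ $23.0637 each)
After Sep 10: 781 on hand, pool $17,995.00 (≈ $23.0410 each)
Sep 11, sell 185: 185/781 × $17,995.00 → $4,262.58
Sep 14, sell 333: 333/596 × $13,732.42 → $7,672.64
Total COGS = $4,262.58 + $7,672.64 = $11,935.22
Ending inventory (cost pool remaining) = $6,059.78
Check: goods available $17,995.00 = COGS $11,935.22 + ending $6,059.78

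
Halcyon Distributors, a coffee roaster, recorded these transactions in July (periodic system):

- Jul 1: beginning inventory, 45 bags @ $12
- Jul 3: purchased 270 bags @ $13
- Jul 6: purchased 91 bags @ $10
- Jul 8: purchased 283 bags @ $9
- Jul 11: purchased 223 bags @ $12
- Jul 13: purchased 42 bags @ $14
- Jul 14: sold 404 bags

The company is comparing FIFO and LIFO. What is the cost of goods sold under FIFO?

FIFO COGS: 45 @ $12 + 270 @ $13 + 89 @ $10 = $4,940
LIFO COGS: 42 @ $14 + 223 @ $12 + 139 @ $9 = $4,515

COGS = $4,940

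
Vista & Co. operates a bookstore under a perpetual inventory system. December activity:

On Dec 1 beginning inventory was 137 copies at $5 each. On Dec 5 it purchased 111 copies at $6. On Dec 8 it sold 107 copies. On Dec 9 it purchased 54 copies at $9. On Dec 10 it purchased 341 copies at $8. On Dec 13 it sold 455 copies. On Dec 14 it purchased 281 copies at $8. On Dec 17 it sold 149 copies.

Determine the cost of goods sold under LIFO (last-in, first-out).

COGS = $5,352

Dec 8, 107 sold [LIFO — newest first]: 107 @ $6 = $642
Dec 13, 455 sold [LIFO — newest first]: 341 @ $8 + 54 @ $9 + 4 @ $6 + 56 @ $5 = $3,518
Dec 17, 149 sold [LIFO — newest first]: 149 @ $8 = $1,192
Total COGS = $642 + $3,518 + $1,192 = $5,352
Ending inventory: 81 @ $5 + 132 @ $8 = $1,461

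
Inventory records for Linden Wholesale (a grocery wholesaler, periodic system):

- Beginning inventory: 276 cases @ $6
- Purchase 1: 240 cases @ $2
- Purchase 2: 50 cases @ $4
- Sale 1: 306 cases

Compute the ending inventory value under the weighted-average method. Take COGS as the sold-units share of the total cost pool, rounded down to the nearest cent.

Ending inventory = $1,073.08

Sale 1, sell 306: 306/566 × $2,336.00 → $1,262.92
Ending inventory (cost pool remaining) = $1,073.08
Check: goods available $2,336.00 = COGS $1,262.92 + ending $1,073.08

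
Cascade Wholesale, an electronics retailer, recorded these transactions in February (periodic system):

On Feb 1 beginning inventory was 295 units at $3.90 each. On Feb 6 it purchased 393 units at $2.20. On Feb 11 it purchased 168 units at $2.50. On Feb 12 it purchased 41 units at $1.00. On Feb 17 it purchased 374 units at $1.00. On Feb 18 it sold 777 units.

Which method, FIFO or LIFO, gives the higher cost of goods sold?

FIFO COGS: 295 @ $3.90 + 393 @ $2.20 + 89 @ $2.50 = $2,237.60
LIFO COGS: 374 @ $1.00 + 41 @ $1.00 + 168 @ $2.50 + 194 @ $2.20 = $1,261.80

FIFO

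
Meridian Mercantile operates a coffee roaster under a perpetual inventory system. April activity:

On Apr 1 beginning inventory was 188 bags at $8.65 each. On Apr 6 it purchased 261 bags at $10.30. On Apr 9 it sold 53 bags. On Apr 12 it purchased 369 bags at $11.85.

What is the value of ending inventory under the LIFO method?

Apr 9, 53 sold [LIFO — newest first]: 53 @ $10.30 = $545.90
Ending inventory: 188 @ $8.65 + 208 @ $10.30 + 369 @ $11.85 = $8,141.25
Check: goods available $8,687.15 = COGS $545.90 + ending $8,141.25

Ending inventory = $8,141.25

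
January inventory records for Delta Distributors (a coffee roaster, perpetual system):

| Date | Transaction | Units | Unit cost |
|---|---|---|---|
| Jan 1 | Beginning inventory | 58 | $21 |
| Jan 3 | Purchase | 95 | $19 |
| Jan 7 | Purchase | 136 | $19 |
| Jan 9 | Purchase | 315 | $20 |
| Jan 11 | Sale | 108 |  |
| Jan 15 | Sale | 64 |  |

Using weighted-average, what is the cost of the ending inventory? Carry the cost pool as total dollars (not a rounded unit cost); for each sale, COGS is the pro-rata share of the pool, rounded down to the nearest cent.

Ending inventory = $8,516.28

After Jan 1: 58 on hand, pool $1,218.00 (≈ $21.0000 each)
After Jan 3: 153 on hand, pool $3,023.00 (≈ $19.7582 each)
After Jan 7: 289 on hand, pool $5,607.00 (≈ $19.4014 each)
After Jan 9: 604 on hand, pool $11,907.00 (≈ $19.7136 each)
Jan 11, sell 108: 108/604 × $11,907.00 → $2,129.06
Jan 15, sell 64: 64/496 × $9,777.94 → $1,261.66
Total COGS = $2,129.06 + $1,261.66 = $3,390.72
Ending inventory (cost pool remaining) = $8,516.28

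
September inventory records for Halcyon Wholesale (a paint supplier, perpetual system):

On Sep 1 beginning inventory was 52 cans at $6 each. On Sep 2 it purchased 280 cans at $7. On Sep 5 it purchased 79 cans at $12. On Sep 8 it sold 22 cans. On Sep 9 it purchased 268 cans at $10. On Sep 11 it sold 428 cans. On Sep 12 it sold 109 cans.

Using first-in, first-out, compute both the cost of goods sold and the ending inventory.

COGS = $4,700; ending inventory = $1,200

Sep 8, 22 sold [FIFO — oldest first]: 22 @ $6 = $132
Sep 11, 428 sold [FIFO — oldest first]: 30 @ $6 + 280 @ $7 + 79 @ $12 + 39 @ $10 = $3,478
Sep 12, 109 sold [FIFO — oldest first]: 109 @ $10 = $1,090
Total COGS = $132 + $3,478 + $1,090 = $4,700
Ending inventory: 120 @ $10 = $1,200
Check: goods available $5,900 = COGS $4,700 + ending $1,200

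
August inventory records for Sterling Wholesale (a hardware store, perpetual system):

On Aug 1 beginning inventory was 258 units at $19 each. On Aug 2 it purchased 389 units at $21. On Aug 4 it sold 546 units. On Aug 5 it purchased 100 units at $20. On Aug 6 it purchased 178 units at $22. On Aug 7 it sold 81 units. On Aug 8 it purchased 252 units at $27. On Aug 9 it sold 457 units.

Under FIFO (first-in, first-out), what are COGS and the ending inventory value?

Aug 4, 546 sold [FIFO — oldest first]: 258 @ $19 + 288 @ $21 = $10,950
Aug 7, 81 sold [FIFO — oldest first]: 81 @ $21 = $1,701
Aug 9, 457 sold [FIFO — oldest first]: 20 @ $21 + 100 @ $20 + 178 @ $22 + 159 @ $27 = $10,629
Total COGS = $10,950 + $1,701 + $10,629 = $23,280
Ending inventory: 93 @ $27 = $2,511
Check: goods available $25,791 = COGS $23,280 + ending $2,511

COGS = $23,280; ending inventory = $2,511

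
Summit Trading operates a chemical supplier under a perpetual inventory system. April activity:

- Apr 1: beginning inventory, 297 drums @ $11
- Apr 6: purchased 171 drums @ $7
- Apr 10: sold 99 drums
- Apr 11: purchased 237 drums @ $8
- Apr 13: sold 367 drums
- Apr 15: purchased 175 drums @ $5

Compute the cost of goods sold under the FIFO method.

Apr 10, 99 sold [FIFO — oldest first]: 99 @ $11 = $1,089
Apr 13, 367 sold [FIFO — oldest first]: 198 @ $11 + 169 @ $7 = $3,361
Total COGS = $1,089 + $3,361 = $4,450
Ending inventory: 2 @ $7 + 237 @ $8 + 175 @ $5 = $2,785

COGS = $4,450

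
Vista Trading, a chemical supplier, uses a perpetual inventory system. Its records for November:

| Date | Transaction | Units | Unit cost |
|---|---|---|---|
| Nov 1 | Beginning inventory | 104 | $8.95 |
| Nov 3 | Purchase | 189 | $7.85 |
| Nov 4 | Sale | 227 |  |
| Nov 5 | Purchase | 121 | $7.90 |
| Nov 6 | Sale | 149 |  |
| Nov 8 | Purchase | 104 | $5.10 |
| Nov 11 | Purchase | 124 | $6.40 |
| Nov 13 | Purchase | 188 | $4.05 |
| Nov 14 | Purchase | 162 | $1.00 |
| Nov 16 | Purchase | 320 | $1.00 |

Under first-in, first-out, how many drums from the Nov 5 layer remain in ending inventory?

38

Nov 4, 227 sold [FIFO — oldest first]: 104 @ $8.95 + 123 @ $7.85 = $1,896.35
Nov 6, 149 sold [FIFO — oldest first]: 66 @ $7.85 + 83 @ $7.90 = $1,173.80
Total COGS = $1,896.35 + $1,173.80 = $3,070.15
Ending inventory: 38 @ $7.90 + 104 @ $5.10 + 124 @ $6.40 + 188 @ $4.05 + 162 @ $1.00 + 320 @ $1.00 = $2,867.60
Check: goods available $5,937.75 = COGS $3,070.15 + ending $2,867.60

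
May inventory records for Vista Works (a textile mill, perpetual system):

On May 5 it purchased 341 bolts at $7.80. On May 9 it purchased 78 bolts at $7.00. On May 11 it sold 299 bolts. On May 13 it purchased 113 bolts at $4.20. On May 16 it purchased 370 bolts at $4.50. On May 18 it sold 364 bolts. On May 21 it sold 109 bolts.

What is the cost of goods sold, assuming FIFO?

May 11, 299 sold [FIFO — oldest first]: 299 @ $7.80 = $2,332.20
May 18, 364 sold [FIFO — oldest first]: 42 @ $7.80 + 78 @ $7.00 + 113 @ $4.20 + 131 @ $4.50 = $1,937.70
May 21, 109 sold [FIFO — oldest first]: 109 @ $4.50 = $490.50
Total COGS = $2,332.20 + $1,937.70 + $490.50 = $4,760.40
Ending inventory: 130 @ $4.50 = $585.00
Check: goods available $5,345.40 = COGS $4,760.40 + ending $585.00

COGS = $4,760.40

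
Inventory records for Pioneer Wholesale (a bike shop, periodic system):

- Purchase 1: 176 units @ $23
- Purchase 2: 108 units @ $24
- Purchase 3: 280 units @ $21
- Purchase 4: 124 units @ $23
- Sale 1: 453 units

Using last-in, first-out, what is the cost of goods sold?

Sale 1 (453) [LIFO — newest first]: 124 @ $23 + 280 @ $21 + 49 @ $24 = $9,908
Ending inventory: 176 @ $23 + 59 @ $24 = $5,464
Check: goods available $15,372 = COGS $9,908 + ending $5,464

COGS = $9,908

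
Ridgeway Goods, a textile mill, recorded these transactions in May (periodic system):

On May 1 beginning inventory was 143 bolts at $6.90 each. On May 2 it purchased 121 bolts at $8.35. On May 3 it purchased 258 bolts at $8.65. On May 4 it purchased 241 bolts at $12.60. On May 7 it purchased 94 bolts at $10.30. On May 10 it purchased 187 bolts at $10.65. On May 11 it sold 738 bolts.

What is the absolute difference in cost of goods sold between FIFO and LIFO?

$914.40

FIFO COGS: 143 @ $6.90 + 121 @ $8.35 + 258 @ $8.65 + 216 @ $12.60 = $6,950.35
LIFO COGS: 187 @ $10.65 + 94 @ $10.30 + 241 @ $12.60 + 216 @ $8.65 = $7,864.75
Difference = |$6,950.35 − $7,864.75| = $914.40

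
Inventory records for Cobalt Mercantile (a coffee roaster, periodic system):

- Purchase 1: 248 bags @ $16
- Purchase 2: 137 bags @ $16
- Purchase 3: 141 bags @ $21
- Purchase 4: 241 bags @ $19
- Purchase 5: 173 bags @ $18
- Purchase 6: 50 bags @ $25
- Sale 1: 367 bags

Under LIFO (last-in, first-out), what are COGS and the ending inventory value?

Sale 1 (367) [LIFO — newest first]: 50 @ $25 + 173 @ $18 + 144 @ $19 = $7,100
Ending inventory: 248 @ $16 + 137 @ $16 + 141 @ $21 + 97 @ $19 = $10,964

COGS = $7,100; ending inventory = $10,964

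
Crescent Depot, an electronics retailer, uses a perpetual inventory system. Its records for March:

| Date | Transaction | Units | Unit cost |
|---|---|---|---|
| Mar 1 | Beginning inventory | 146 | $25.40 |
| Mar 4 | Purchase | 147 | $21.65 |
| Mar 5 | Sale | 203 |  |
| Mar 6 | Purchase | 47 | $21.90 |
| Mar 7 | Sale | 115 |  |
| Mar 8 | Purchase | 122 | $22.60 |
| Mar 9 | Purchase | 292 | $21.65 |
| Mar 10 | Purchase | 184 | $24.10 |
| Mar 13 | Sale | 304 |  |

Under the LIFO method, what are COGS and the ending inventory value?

COGS = $14,393.85; ending inventory = $7,039.80

Mar 5, 203 sold [LIFO — newest first]: 147 @ $21.65 + 56 @ $25.40 = $4,604.95
Mar 7, 115 sold [LIFO — newest first]: 47 @ $21.90 + 68 @ $25.40 = $2,756.50
Mar 13, 304 sold [LIFO — newest first]: 184 @ $24.10 + 120 @ $21.65 = $7,032.40
Total COGS = $4,604.95 + $2,756.50 + $7,032.40 = $14,393.85
Ending inventory: 22 @ $25.40 + 122 @ $22.60 + 172 @ $21.65 = $7,039.80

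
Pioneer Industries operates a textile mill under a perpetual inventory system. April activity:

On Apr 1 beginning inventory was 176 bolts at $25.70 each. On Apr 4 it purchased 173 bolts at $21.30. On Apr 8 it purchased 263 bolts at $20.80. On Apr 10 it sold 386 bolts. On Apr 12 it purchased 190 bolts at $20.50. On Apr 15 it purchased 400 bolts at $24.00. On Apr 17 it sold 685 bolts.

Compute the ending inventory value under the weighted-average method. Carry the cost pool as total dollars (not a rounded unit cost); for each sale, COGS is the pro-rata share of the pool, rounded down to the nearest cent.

Ending inventory = $2,977.40

After Apr 1: 176 on hand, pool $4,523.20 (≈ $25.7000 each)
After Apr 4: 349 on hand, pool $8,208.10 (≈ $23.5189 each)
After Apr 8: 612 on hand, pool $13,678.50 (≈ $22.3505 each)
Apr 10, sell 386: 386/612 × $13,678.50 → $8,627.28
After Apr 12: 416 on hand, pool $8,946.22 (≈ $21.5053 each)
After Apr 15: 816 on hand, pool $18,546.22 (≈ $22.7282 each)
Apr 17, sell 685: 685/816 × $18,546.22 → $15,568.82
Total COGS = $8,627.28 + $15,568.82 = $24,196.10
Ending inventory (cost pool remaining) = $2,977.40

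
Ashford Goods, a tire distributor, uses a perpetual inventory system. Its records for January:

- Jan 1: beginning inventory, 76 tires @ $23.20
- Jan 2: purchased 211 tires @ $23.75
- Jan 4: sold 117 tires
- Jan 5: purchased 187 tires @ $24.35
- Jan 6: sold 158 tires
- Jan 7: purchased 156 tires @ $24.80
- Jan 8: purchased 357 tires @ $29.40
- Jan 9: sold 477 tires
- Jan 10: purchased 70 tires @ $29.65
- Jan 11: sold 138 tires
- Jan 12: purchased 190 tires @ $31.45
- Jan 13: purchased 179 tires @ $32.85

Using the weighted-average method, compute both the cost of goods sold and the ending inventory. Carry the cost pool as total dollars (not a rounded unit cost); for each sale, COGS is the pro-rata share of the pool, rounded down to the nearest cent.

COGS = $23,172.68; ending inventory = $16,450.97

After Jan 1: 76 on hand, pool $1,763.20 (≈ $23.2000 each)
After Jan 2: 287 on hand, pool $6,774.45 (≈ $23.6044 each)
Jan 4, sell 117: 117/287 × $6,774.45 → $2,761.70
After Jan 5: 357 on hand, pool $8,566.20 (≈ $23.9950 each)
Jan 6, sell 158: 158/357 × $8,566.20 → $3,791.20
After Jan 7: 355 on hand, pool $8,643.80 (≈ $24.3487 each)
After Jan 8: 712 on hand, pool $19,139.60 (≈ $26.8815 each)
Jan 9, sell 477: 477/712 × $19,139.60 → $12,822.45
After Jan 10: 305 on hand, pool $8,392.65 (≈ $27.5169 each)
Jan 11, sell 138: 138/305 × $8,392.65 → $3,797.33
After Jan 12: 357 on hand, pool $10,570.82 (≈ $29.6101 each)
After Jan 13: 536 on hand, pool $16,450.97 (≈ $30.6921 each)
Total COGS = $2,761.70 + $3,791.20 + $12,822.45 + $3,797.33 = $23,172.68
Ending inventory (cost pool remaining) = $16,450.97
Check: goods available $39,623.65 = COGS $23,172.68 + ending $16,450.97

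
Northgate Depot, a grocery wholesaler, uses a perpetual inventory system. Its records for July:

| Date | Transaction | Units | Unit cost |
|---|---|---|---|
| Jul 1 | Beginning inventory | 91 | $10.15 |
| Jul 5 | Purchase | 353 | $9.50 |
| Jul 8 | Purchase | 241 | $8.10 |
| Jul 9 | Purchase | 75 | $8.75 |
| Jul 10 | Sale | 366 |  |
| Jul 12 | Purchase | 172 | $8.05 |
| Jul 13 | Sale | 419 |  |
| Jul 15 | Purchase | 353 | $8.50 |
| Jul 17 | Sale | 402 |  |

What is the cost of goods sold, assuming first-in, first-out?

Jul 10, 366 sold [FIFO — oldest first]: 91 @ $10.15 + 275 @ $9.50 = $3,536.15
Jul 13, 419 sold [FIFO — oldest first]: 78 @ $9.50 + 241 @ $8.10 + 75 @ $8.75 + 25 @ $8.05 = $3,550.60
Jul 17, 402 sold [FIFO — oldest first]: 147 @ $8.05 + 255 @ $8.50 = $3,350.85
Total COGS = $3,536.15 + $3,550.60 + $3,350.85 = $10,437.60
Ending inventory: 98 @ $8.50 = $833.00

COGS = $10,437.60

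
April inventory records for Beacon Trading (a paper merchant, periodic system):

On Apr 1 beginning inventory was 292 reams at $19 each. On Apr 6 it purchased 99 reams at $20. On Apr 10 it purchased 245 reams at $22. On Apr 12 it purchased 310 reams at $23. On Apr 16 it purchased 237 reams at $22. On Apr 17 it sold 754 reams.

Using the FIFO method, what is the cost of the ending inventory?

Apr 17, 754 sold [FIFO — oldest first]: 292 @ $19 + 99 @ $20 + 245 @ $22 + 118 @ $23 = $15,632
Ending inventory: 192 @ $23 + 237 @ $22 = $9,630

Ending inventory = $9,630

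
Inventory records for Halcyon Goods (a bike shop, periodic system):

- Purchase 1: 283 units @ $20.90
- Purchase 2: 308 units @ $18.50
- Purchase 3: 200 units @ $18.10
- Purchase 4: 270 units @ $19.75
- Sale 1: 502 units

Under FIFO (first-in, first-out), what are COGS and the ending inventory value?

Sale 1 (502) [FIFO — oldest first]: 283 @ $20.90 + 219 @ $18.50 = $9,966.20
Ending inventory: 89 @ $18.50 + 200 @ $18.10 + 270 @ $19.75 = $10,599.00

COGS = $9,966.20; ending inventory = $10,599.00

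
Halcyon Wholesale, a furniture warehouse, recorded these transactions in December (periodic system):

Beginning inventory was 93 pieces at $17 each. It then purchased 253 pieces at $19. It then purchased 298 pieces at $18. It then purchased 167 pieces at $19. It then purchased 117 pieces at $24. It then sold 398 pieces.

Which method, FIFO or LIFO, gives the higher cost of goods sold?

FIFO COGS: 93 @ $17 + 253 @ $19 + 52 @ $18 = $7,324
LIFO COGS: 117 @ $24 + 167 @ $19 + 114 @ $18 = $8,033

LIFO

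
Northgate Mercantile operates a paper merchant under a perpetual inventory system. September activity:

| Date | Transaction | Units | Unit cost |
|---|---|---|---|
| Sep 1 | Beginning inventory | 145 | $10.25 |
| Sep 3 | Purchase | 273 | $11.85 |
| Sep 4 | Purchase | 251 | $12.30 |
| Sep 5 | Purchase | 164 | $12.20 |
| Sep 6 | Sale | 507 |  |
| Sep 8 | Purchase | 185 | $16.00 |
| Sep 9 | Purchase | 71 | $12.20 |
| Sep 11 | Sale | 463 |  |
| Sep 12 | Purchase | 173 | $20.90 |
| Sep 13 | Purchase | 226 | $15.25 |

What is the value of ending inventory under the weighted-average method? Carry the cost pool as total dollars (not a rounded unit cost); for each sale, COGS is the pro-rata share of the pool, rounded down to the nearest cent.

Ending inventory = $8,629.48

After Sep 1: 145 on hand, pool $1,486.25 (≈ $10.2500 each)
After Sep 3: 418 on hand, pool $4,721.30 (≈ $11.2950 each)
After Sep 4: 669 on hand, pool $7,808.60 (≈ $11.6720 each)
After Sep 5: 833 on hand, pool $9,809.40 (≈ $11.7760 each)
Sep 6, sell 507: 507/833 × $9,809.40 → $5,970.42
After Sep 8: 511 on hand, pool $6,798.98 (≈ $13.3052 each)
After Sep 9: 582 on hand, pool $7,665.18 (≈ $13.1704 each)
Sep 11, sell 463: 463/582 × $7,665.18 → $6,097.90
After Sep 12: 292 on hand, pool $5,182.98 (≈ $17.7499 each)
After Sep 13: 518 on hand, pool $8,629.48 (≈ $16.6592 each)
Total COGS = $5,970.42 + $6,097.90 = $12,068.32
Ending inventory (cost pool remaining) = $8,629.48
Check: goods available $20,697.80 = COGS $12,068.32 + ending $8,629.48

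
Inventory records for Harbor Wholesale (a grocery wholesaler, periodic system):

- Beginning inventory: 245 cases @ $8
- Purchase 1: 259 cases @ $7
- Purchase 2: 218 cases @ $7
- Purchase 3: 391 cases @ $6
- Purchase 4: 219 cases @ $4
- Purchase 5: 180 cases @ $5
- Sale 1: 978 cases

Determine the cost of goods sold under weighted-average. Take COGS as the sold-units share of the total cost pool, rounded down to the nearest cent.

Sale 1, sell 978: 978/1512 × $9,421.00 → $6,093.74
Ending inventory (cost pool remaining) = $3,327.26

COGS = $6,093.74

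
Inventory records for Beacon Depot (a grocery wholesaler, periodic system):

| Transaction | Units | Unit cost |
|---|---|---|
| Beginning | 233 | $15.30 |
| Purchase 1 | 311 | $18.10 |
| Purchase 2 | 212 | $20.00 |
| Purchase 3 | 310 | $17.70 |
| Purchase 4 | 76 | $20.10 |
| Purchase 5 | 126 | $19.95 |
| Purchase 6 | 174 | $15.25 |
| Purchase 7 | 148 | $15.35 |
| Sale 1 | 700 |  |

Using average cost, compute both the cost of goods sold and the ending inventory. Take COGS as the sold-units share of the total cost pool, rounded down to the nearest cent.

Sale 1, sell 700: 700/1590 × $27,887.60 → $12,277.55
Ending inventory (cost pool remaining) = $15,610.05
Check: goods available $27,887.60 = COGS $12,277.55 + ending $15,610.05

COGS = $12,277.55; ending inventory = $15,610.05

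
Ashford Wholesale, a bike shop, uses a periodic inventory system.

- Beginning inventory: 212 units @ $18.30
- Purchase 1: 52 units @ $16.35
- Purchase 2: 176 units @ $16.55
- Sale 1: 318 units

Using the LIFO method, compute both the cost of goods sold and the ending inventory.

COGS = $5,410.00; ending inventory = $2,232.60

Sale 1 (318) [LIFO — newest first]: 176 @ $16.55 + 52 @ $16.35 + 90 @ $18.30 = $5,410.00
Ending inventory: 122 @ $18.30 = $2,232.60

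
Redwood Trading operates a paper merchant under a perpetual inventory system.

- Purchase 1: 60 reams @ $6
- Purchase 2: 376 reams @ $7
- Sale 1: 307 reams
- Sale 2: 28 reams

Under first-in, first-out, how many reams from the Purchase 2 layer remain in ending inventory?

101

Sale 1 (307) [FIFO — oldest first]: 60 @ $6 + 247 @ $7 = $2,089
Sale 2 (28) [FIFO — oldest first]: 28 @ $7 = $196
Total COGS = $2,089 + $196 = $2,285
Ending inventory: 101 @ $7 = $707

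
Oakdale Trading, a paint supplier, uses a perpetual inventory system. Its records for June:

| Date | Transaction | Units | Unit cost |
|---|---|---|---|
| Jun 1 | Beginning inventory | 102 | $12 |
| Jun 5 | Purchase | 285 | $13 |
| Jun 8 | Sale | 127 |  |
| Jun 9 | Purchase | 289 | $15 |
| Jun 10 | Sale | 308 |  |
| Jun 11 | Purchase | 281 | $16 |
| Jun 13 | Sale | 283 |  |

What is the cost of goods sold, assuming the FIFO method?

COGS = $9,936

Jun 8, 127 sold [FIFO — oldest first]: 102 @ $12 + 25 @ $13 = $1,549
Jun 10, 308 sold [FIFO — oldest first]: 260 @ $13 + 48 @ $15 = $4,100
Jun 13, 283 sold [FIFO — oldest first]: 241 @ $15 + 42 @ $16 = $4,287
Total COGS = $1,549 + $4,100 + $4,287 = $9,936
Ending inventory: 239 @ $16 = $3,824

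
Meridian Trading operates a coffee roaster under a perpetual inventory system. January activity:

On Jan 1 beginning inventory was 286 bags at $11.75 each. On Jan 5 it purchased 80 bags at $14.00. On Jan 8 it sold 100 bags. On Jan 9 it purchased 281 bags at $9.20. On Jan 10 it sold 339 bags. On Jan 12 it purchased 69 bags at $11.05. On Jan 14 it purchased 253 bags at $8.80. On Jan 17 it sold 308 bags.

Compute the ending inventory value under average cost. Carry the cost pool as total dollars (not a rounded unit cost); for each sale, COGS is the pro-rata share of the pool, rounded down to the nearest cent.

After Jan 1: 286 on hand, pool $3,360.50 (≈ $11.7500 each)
After Jan 5: 366 on hand, pool $4,480.50 (≈ $12.2418 each)
Jan 8, sell 100: 100/366 × $4,480.50 → $1,224.18
After Jan 9: 547 on hand, pool $5,841.52 (≈ $10.6792 each)
Jan 10, sell 339: 339/547 × $5,841.52 → $3,620.24
After Jan 12: 277 on hand, pool $2,983.73 (≈ $10.7716 each)
After Jan 14: 530 on hand, pool $5,210.13 (≈ $9.8304 each)
Jan 17, sell 308: 308/530 × $5,210.13 → $3,027.77
Total COGS = $1,224.18 + $3,620.24 + $3,027.77 = $7,872.19
Ending inventory (cost pool remaining) = $2,182.36

Ending inventory = $2,182.36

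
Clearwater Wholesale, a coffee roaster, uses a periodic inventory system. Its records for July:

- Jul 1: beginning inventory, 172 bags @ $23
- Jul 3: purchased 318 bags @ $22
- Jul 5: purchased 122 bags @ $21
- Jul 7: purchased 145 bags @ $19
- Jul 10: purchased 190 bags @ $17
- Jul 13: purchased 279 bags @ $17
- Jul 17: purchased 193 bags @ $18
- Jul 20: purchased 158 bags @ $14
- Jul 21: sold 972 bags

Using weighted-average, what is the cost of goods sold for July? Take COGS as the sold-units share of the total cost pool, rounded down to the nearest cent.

COGS = $18,446.42

Jul 21, sell 972: 972/1577 × $29,928.00 → $18,446.42
Ending inventory (cost pool remaining) = $11,481.58
Check: goods available $29,928.00 = COGS $18,446.42 + ending $11,481.58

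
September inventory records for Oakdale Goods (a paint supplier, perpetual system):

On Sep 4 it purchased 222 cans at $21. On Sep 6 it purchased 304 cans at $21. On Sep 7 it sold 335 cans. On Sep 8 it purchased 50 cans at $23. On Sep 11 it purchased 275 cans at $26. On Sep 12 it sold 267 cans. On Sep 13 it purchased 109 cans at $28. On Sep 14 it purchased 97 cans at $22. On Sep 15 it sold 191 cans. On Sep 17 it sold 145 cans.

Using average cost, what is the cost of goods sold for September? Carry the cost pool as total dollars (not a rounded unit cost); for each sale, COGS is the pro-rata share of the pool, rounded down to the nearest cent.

After Sep 4: 222 on hand, pool $4,662.00 (≈ $21.0000 each)
After Sep 6: 526 on hand, pool $11,046.00 (≈ $21.0000 each)
Sep 7, sell 335: 335/526 × $11,046.00 → $7,035.00
After Sep 8: 241 on hand, pool $5,161.00 (≈ $21.4149 each)
After Sep 11: 516 on hand, pool $12,311.00 (≈ $23.8585 each)
Sep 12, sell 267: 267/516 × $12,311.00 → $6,370.22
After Sep 13: 358 on hand, pool $8,992.78 (≈ $25.1195 each)
After Sep 14: 455 on hand, pool $11,126.78 (≈ $24.4545 each)
Sep 15, sell 191: 191/455 × $11,126.78 → $4,670.80
Sep 17, sell 145: 145/264 × $6,455.98 → $3,545.89
Total COGS = $7,035.00 + $6,370.22 + $4,670.80 + $3,545.89 = $21,621.91
Ending inventory (cost pool remaining) = $2,910.09

COGS = $21,621.91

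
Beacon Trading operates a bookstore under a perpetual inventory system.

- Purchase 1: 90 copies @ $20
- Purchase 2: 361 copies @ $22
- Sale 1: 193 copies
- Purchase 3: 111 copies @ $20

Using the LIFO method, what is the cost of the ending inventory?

Sale 1 (193) [LIFO — newest first]: 193 @ $22 = $4,246
Ending inventory: 90 @ $20 + 168 @ $22 + 111 @ $20 = $7,716

Ending inventory = $7,716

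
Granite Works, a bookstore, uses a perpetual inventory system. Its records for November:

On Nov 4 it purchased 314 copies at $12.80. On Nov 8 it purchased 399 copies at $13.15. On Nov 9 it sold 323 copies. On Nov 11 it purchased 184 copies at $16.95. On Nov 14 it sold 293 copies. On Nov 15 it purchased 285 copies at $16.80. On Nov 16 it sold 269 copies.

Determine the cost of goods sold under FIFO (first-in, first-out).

Nov 9, 323 sold [FIFO — oldest first]: 314 @ $12.80 + 9 @ $13.15 = $4,137.55
Nov 14, 293 sold [FIFO — oldest first]: 293 @ $13.15 = $3,852.95
Nov 16, 269 sold [FIFO — oldest first]: 97 @ $13.15 + 172 @ $16.95 = $4,190.95
Total COGS = $4,137.55 + $3,852.95 + $4,190.95 = $12,181.45
Ending inventory: 12 @ $16.95 + 285 @ $16.80 = $4,991.40
Check: goods available $17,172.85 = COGS $12,181.45 + ending $4,991.40

COGS = $12,181.45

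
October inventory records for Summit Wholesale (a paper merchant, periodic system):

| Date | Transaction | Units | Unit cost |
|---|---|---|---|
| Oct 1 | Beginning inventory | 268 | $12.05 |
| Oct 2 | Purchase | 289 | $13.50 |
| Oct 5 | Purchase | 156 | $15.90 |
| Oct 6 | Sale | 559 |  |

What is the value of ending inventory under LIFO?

Ending inventory = $1,855.70

Oct 6, 559 sold [LIFO — newest first]: 156 @ $15.90 + 289 @ $13.50 + 114 @ $12.05 = $7,755.60
Ending inventory: 154 @ $12.05 = $1,855.70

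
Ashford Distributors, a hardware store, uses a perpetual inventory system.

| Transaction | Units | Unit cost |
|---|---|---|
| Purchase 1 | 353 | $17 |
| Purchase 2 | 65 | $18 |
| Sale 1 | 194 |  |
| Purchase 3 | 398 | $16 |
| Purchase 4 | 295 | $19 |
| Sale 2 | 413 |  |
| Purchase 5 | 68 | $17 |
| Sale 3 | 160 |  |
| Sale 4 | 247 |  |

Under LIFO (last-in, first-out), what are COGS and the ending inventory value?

COGS = $17,495; ending inventory = $2,805

Sale 1 (194) [LIFO — newest first]: 65 @ $18 + 129 @ $17 = $3,363
Sale 2 (413) [LIFO — newest first]: 295 @ $19 + 118 @ $16 = $7,493
Sale 3 (160) [LIFO — newest first]: 68 @ $17 + 92 @ $16 = $2,628
Sale 4 (247) [LIFO — newest first]: 188 @ $16 + 59 @ $17 = $4,011
Total COGS = $3,363 + $7,493 + $2,628 + $4,011 = $17,495
Ending inventory: 165 @ $17 = $2,805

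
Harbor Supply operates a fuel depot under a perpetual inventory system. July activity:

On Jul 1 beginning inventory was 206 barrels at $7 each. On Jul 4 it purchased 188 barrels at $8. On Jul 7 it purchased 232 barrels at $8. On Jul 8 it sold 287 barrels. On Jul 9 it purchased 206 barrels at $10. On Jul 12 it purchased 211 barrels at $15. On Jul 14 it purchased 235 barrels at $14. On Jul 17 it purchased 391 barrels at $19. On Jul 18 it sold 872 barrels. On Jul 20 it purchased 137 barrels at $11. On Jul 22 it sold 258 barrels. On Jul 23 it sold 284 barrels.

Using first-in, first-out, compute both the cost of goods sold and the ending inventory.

COGS = $21,098; ending inventory = $1,155

Jul 8, 287 sold [FIFO — oldest first]: 206 @ $7 + 81 @ $8 = $2,090
Jul 18, 872 sold [FIFO — oldest first]: 107 @ $8 + 232 @ $8 + 206 @ $10 + 211 @ $15 + 116 @ $14 = $9,561
Jul 22, 258 sold [FIFO — oldest first]: 119 @ $14 + 139 @ $19 = $4,307
Jul 23, 284 sold [FIFO — oldest first]: 252 @ $19 + 32 @ $11 = $5,140
Total COGS = $2,090 + $9,561 + $4,307 + $5,140 = $21,098
Ending inventory: 105 @ $11 = $1,155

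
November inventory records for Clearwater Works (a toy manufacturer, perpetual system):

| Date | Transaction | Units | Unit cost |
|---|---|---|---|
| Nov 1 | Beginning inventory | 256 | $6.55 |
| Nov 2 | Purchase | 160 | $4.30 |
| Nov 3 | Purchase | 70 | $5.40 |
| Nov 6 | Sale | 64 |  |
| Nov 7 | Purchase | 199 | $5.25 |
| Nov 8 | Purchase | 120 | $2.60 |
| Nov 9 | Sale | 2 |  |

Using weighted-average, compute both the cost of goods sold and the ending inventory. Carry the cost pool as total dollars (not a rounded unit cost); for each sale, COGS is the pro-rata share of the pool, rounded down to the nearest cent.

COGS = $371.28; ending inventory = $3,728.27

After Nov 1: 256 on hand, pool $1,676.80 (≈ $6.5500 each)
After Nov 2: 416 on hand, pool $2,364.80 (≈ $5.6846 each)
After Nov 3: 486 on hand, pool $2,742.80 (≈ $5.6436 each)
Nov 6, sell 64: 64/486 × $2,742.80 → $361.19
After Nov 7: 621 on hand, pool $3,426.36 (≈ $5.5175 each)
After Nov 8: 741 on hand, pool $3,738.36 (≈ $5.0450 each)
Nov 9, sell 2: 2/741 × $3,738.36 → $10.09
Total COGS = $361.19 + $10.09 = $371.28
Ending inventory (cost pool remaining) = $3,728.27
Check: goods available $4,099.55 = COGS $371.28 + ending $3,728.27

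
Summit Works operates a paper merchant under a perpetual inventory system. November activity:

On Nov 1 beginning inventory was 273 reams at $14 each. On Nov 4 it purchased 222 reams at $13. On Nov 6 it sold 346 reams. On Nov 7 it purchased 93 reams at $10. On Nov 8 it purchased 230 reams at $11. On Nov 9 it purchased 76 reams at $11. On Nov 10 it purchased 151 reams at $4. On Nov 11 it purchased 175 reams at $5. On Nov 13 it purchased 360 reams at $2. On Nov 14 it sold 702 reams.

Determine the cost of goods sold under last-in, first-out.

Nov 6, 346 sold [LIFO — newest first]: 222 @ $13 + 124 @ $14 = $4,622
Nov 14, 702 sold [LIFO — newest first]: 360 @ $2 + 175 @ $5 + 151 @ $4 + 16 @ $11 = $2,375
Total COGS = $4,622 + $2,375 = $6,997
Ending inventory: 149 @ $14 + 93 @ $10 + 230 @ $11 + 60 @ $11 = $6,206

COGS = $6,997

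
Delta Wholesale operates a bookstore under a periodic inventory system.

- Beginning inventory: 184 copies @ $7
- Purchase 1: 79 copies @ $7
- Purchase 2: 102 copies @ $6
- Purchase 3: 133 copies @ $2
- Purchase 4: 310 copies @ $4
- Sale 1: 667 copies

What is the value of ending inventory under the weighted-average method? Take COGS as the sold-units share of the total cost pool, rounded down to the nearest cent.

Ending inventory = $690.87

Sale 1, sell 667: 667/808 × $3,959.00 → $3,268.13
Ending inventory (cost pool remaining) = $690.87
Check: goods available $3,959.00 = COGS $3,268.13 + ending $690.87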